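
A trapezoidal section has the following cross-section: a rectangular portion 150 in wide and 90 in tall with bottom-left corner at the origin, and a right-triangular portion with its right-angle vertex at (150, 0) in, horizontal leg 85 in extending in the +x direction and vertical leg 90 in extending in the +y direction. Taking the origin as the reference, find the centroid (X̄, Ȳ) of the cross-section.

X̄ = 97.81 in, Ȳ = 41.69 in

rectangular portion: A = 150 × 90 = 13500.00, centroid at (75.00, 45.00).
triangular portion: A = ½·85·90 = 3825.00, centroid at (178.33, 30.00).
ΣA = 17325.00 in², ΣAX̄ = 1694625.00 in³, ΣAȲ = 722250.00 in³.
X̄ = 1694625.00/17325.00 = 97.81 in; Ȳ = 722250.00/17325.00 = 41.69 in.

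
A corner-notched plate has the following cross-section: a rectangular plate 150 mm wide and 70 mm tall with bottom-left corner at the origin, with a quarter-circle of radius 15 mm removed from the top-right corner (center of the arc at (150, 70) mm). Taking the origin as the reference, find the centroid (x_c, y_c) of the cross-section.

x_c = 73.83 mm, y_c = 34.51 mm

Part | A | x̄ᵢ | ȳᵢ | A·x̄ᵢ | A·ȳᵢ
plate | 10500.00 | 75.00 | 35.00 | 787500.00 | 367500.00
removed quarter-circle | -176.71 | 143.63 | 63.63 | -25382.19 | -11245.02
Σ | 10323.29 |  |  | 762117.81 | 356254.98
x_c = 762117.81 / 10323.29 = 73.83 mm
y_c = 356254.98 / 10323.29 = 34.51 mm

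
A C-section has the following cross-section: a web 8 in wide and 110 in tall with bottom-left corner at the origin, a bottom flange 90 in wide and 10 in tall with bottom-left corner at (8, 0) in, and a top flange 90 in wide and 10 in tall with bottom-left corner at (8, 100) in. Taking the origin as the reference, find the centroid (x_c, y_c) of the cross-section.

x_c = 36.91 in, y_c = 55.00 in

web: A = 8 × 110 = 880.00, centroid at (4.00, 55.00).
bottom flange: A = 90 × 10 = 900.00, centroid at (53.00, 5.00).
top flange: A = 90 × 10 = 900.00, centroid at (53.00, 105.00).
ΣA = 2680.00 in²
ΣAx_c = (880.00)(4.00) + (900.00)(53.00) + (900.00)(53.00) = 98920.00 in³
ΣAy_c = (880.00)(55.00) + (900.00)(5.00) + (900.00)(105.00) = 147400.00 in³
x_c = 98920.00 / 2680.00 = 36.91 in
y_c = 147400.00 / 2680.00 = 55.00 in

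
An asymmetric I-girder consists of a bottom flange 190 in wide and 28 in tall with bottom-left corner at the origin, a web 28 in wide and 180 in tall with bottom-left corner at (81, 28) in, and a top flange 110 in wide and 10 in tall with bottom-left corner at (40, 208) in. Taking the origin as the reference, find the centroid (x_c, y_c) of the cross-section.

x_c = 95.00 in, y_c = 78.84 in

bottom flange: A = 190 × 28 = 5320.00, centroid at (95.00, 14.00).
web: A = 28 × 180 = 5040.00, centroid at (95.00, 118.00).
top flange: A = 110 × 10 = 1100.00, centroid at (95.00, 213.00).
ΣA = 11460.00 in², ΣAx_c = 1088700.00 in³, ΣAy_c = 903500.00 in³.
x_c = 1088700.00/11460.00 = 95.00 in; y_c = 903500.00/11460.00 = 78.84 in.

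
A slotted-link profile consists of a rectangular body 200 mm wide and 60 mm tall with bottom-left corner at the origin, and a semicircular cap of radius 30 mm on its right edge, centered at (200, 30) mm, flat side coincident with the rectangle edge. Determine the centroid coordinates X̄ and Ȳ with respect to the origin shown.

X̄ = 111.88 mm, Ȳ = 30.00 mm

rectangular body: A = 200 × 60 = 12000.00, centroid at (100.00, 30.00).
semicircular end: A = ½π·30² = 1413.72, centroid at (212.73, 30.00).
ΣA = 13413.72 mm², ΣAX̄ = 1500743.34 mm³, ΣAȲ = 402411.50 mm³.
X̄ = 1500743.34/13413.72 = 111.88 mm; Ȳ = 402411.50/13413.72 = 30.00 mm.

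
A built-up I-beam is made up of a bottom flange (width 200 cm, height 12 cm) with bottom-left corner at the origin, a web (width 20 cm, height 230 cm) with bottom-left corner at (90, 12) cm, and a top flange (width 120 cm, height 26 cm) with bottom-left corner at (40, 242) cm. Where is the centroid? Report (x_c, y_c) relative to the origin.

x_c = 100.00 cm, y_c = 137.77 cm

bottom flange: A = 200 × 12 = 2400.00, centroid at (100.00, 6.00).
web: A = 20 × 230 = 4600.00, centroid at (100.00, 127.00).
top flange: A = 120 × 26 = 3120.00, centroid at (100.00, 255.00).
ΣA = 10120.00 cm²
ΣAx_c = (2400.00)(100.00) + (4600.00)(100.00) + (3120.00)(100.00) = 1012000.00 cm³
ΣAy_c = (2400.00)(6.00) + (4600.00)(127.00) + (3120.00)(255.00) = 1394200.00 cm³
x_c = 1012000.00 / 10120.00 = 100.00 cm
y_c = 1394200.00 / 10120.00 = 137.77 cm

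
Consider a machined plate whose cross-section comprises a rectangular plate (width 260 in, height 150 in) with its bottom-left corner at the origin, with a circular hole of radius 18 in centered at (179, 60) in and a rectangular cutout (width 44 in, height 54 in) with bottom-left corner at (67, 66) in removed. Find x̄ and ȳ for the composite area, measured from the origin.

x̄ = 131.34 in, ȳ = 74.23 in

Part | A | x̄ᵢ | ȳᵢ | A·x̄ᵢ | A·ȳᵢ
plate | 39000.00 | 130.00 | 75.00 | 5070000.00 | 2925000.00
hole 1 | -1017.88 | 179.00 | 60.00 | -182199.81 | -61072.56
hole 2 | -2376.00 | 89.00 | 93.00 | -211464.00 | -220968.00
Σ | 35606.12 |  |  | 4676336.19 | 2642959.44
x̄ = 4676336.19 / 35606.12 = 131.34 in
ȳ = 2642959.44 / 35606.12 = 74.23 in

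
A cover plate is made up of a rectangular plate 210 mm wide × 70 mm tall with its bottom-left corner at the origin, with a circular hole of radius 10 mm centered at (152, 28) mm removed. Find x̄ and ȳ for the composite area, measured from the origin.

x̄ = 103.97 mm, ȳ = 35.15 mm

plate: A = 210 × 70 = 14700.00, centroid at (105.00, 35.00).
hole: A = −π·10² = -314.16, centroid at (152.00, 28.00).
ΣA = 14385.84 mm², ΣAx̄ = 1495747.79 mm³, ΣAȳ = 505703.54 mm³.
x̄ = 1495747.79/14385.84 = 103.97 mm; ȳ = 505703.54/14385.84 = 35.15 mm.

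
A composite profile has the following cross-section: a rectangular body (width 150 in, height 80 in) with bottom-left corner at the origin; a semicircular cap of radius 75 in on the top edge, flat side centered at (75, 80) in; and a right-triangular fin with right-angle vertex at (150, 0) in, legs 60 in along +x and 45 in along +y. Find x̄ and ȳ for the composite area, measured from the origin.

rectangular body: A = 150 × 80 = 12000.00, centroid at (75.00, 40.00).
semicircular top: A = ½π·75² = 8835.73, centroid at (75.00, 111.83).
triangular fin: A = ½·60·45 = 1350.00, centroid at (170.00, 15.00).
ΣA = 22185.73 in²
ΣAx̄ = (12000.00)(75.00) + (8835.73)(75.00) + (1350.00)(170.00) = 1792179.70 in³
ΣAȳ = (12000.00)(40.00) + (8835.73)(111.83) + (1350.00)(15.00) = 1488358.35 in³
x̄ = 1792179.70 / 22185.73 = 80.78 in
ȳ = 1488358.35 / 22185.73 = 67.09 in

x̄ = 80.78 in, ȳ = 67.09 in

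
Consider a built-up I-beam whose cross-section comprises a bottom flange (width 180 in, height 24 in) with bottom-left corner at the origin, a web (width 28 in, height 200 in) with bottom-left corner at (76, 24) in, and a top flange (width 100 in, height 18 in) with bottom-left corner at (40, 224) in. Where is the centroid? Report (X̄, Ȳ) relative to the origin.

Part | A | x̄ᵢ | ȳᵢ | A·x̄ᵢ | A·ȳᵢ
bottom flange | 4320.00 | 90.00 | 12.00 | 388800.00 | 51840.00
web | 5600.00 | 90.00 | 124.00 | 504000.00 | 694400.00
top flange | 1800.00 | 90.00 | 233.00 | 162000.00 | 419400.00
Σ | 11720.00 |  |  | 1054800.00 | 1165640.00
X̄ = 1054800.00 / 11720.00 = 90.00 in
Ȳ = 1165640.00 / 11720.00 = 99.46 in

X̄ = 90.00 in, Ȳ = 99.46 in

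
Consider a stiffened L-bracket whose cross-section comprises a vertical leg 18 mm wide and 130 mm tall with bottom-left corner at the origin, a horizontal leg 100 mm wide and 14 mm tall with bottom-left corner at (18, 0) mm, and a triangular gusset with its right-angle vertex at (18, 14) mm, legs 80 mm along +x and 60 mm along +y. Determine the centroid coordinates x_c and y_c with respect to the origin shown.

x_c = 36.39 mm, y_c = 39.66 mm

Part | A | x̄ᵢ | ȳᵢ | A·x̄ᵢ | A·ȳᵢ
vertical leg | 2340.00 | 9.00 | 65.00 | 21060.00 | 152100.00
horizontal leg | 1400.00 | 68.00 | 7.00 | 95200.00 | 9800.00
gusset | 2400.00 | 44.67 | 34.00 | 107200.00 | 81600.00
Σ | 6140.00 |  |  | 223460.00 | 243500.00
x_c = 223460.00 / 6140.00 = 36.39 mm
y_c = 243500.00 / 6140.00 = 39.66 mm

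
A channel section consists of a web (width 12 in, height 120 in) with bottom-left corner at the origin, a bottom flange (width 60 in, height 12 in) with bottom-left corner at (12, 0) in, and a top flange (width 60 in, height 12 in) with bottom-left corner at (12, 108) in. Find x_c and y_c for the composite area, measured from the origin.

web: A = 12 × 120 = 1440.00, centroid at (6.00, 60.00).
bottom flange: A = 60 × 12 = 720.00, centroid at (42.00, 6.00).
top flange: A = 60 × 12 = 720.00, centroid at (42.00, 114.00).
ΣA = 2880.00 in²
ΣAx_c = (1440.00)(6.00) + (720.00)(42.00) + (720.00)(42.00) = 69120.00 in³
ΣAy_c = (1440.00)(60.00) + (720.00)(6.00) + (720.00)(114.00) = 172800.00 in³
x_c = 69120.00 / 2880.00 = 24.00 in
y_c = 172800.00 / 2880.00 = 60.00 in

x_c = 24.00 in, y_c = 60.00 in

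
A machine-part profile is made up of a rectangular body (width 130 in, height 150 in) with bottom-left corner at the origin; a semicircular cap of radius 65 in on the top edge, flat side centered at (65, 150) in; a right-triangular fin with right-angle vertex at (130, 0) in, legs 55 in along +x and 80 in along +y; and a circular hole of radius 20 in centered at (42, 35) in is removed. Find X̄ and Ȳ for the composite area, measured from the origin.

rectangular body: A = 130 × 150 = 19500.00, centroid at (65.00, 75.00).
semicircular top: A = ½π·65² = 6636.61, centroid at (65.00, 177.59).
triangular fin: A = ½·55·80 = 2200.00, centroid at (148.33, 26.67).
hole: A = −π·20² = -1256.64, centroid at (42.00, 35.00).
ΣA = 27079.98 in²
ΣAX̄ = (19500.00)(65.00) + (6636.61)(65.00) + (2200.00)(148.33) + (-1256.64)(42.00) = 1972434.52 in³
ΣAȲ = (19500.00)(75.00) + (6636.61)(177.59) + (2200.00)(26.67) + (-1256.64)(35.00) = 2655759.87 in³
X̄ = 1972434.52 / 27079.98 = 72.84 in
Ȳ = 2655759.87 / 27079.98 = 98.07 in

X̄ = 72.84 in, Ȳ = 98.07 in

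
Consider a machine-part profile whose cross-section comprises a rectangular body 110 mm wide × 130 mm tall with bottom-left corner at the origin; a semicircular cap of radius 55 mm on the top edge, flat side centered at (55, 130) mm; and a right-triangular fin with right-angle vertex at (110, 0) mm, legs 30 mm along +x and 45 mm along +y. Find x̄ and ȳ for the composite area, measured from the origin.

x̄ = 57.22 mm, ȳ = 84.57 mm

rectangular body: A = 110 × 130 = 14300.00, centroid at (55.00, 65.00).
semicircular top: A = ½π·55² = 4751.66, centroid at (55.00, 153.34).
triangular fin: A = ½·30·45 = 675.00, centroid at (120.00, 15.00).
ΣA = 19726.66 mm², ΣAx̄ = 1128841.24 mm³, ΣAȳ = 1668257.32 mm³.
x̄ = 1128841.24/19726.66 = 57.22 mm; ȳ = 1668257.32/19726.66 = 84.57 mm.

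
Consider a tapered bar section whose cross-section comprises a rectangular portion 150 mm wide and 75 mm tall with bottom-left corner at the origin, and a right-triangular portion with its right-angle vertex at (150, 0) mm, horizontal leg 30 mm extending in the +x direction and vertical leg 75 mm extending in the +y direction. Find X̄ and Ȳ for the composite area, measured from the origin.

rectangular portion: A = 150 × 75 = 11250.00, centroid at (75.00, 37.50).
triangular portion: A = ½·30·75 = 1125.00, centroid at (160.00, 25.00).
ΣA = 12375.00 mm²
ΣAX̄ = (11250.00)(75.00) + (1125.00)(160.00) = 1023750.00 mm³
ΣAȲ = (11250.00)(37.50) + (1125.00)(25.00) = 450000.00 mm³
X̄ = 1023750.00 / 12375.00 = 82.73 mm
Ȳ = 450000.00 / 12375.00 = 36.36 mm

X̄ = 82.73 mm, Ȳ = 36.36 mm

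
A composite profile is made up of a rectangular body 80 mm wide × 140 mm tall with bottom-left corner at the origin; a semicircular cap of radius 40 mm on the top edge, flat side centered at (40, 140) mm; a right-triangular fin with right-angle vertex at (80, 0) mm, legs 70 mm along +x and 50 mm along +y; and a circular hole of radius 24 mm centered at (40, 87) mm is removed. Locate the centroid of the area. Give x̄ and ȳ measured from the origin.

x̄ = 48.12 mm, ȳ = 76.92 mm

Part | A | x̄ᵢ | ȳᵢ | A·x̄ᵢ | A·ȳᵢ
rectangular body | 11200.00 | 40.00 | 70.00 | 448000.00 | 784000.00
semicircular top | 2513.27 | 40.00 | 156.98 | 100530.96 | 394525.04
triangular fin | 1750.00 | 103.33 | 16.67 | 180833.33 | 29166.67
hole | -1809.56 | 40.00 | 87.00 | -72382.29 | -157431.49
Σ | 13653.72 |  |  | 656982.00 | 1050260.22
x̄ = 656982.00 / 13653.72 = 48.12 mm
ȳ = 1050260.22 / 13653.72 = 76.92 mm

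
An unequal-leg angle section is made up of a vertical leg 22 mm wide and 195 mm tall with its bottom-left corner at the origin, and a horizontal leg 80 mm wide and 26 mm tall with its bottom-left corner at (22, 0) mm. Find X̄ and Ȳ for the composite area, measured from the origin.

Part | A | x̄ᵢ | ȳᵢ | A·x̄ᵢ | A·ȳᵢ
vertical leg | 4290.00 | 11.00 | 97.50 | 47190.00 | 418275.00
horizontal leg | 2080.00 | 62.00 | 13.00 | 128960.00 | 27040.00
Σ | 6370.00 |  |  | 176150.00 | 445315.00
X̄ = 176150.00 / 6370.00 = 27.65 mm
Ȳ = 445315.00 / 6370.00 = 69.91 mm

X̄ = 27.65 mm, Ȳ = 69.91 mm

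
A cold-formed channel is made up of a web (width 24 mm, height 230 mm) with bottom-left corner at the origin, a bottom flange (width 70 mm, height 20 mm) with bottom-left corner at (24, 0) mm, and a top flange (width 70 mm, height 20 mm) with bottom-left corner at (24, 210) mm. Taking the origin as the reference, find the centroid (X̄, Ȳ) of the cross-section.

X̄ = 27.82 mm, Ȳ = 115.00 mm

web: A = 24 × 230 = 5520.00, centroid at (12.00, 115.00).
bottom flange: A = 70 × 20 = 1400.00, centroid at (59.00, 10.00).
top flange: A = 70 × 20 = 1400.00, centroid at (59.00, 220.00).
ΣA = 8320.00 mm², ΣAX̄ = 231440.00 mm³, ΣAȲ = 956800.00 mm³.
X̄ = 231440.00/8320.00 = 27.82 mm; Ȳ = 956800.00/8320.00 = 115.00 mm.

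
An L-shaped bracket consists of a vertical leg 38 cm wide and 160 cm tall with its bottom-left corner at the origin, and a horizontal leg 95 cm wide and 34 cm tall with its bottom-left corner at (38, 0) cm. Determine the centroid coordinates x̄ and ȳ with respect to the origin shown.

vertical leg: A = 38 × 160 = 6080.00, centroid at (19.00, 80.00).
horizontal leg: A = 95 × 34 = 3230.00, centroid at (85.50, 17.00).
ΣA = 9310.00 cm², ΣAx̄ = 391685.00 cm³, ΣAȳ = 541310.00 cm³.
x̄ = 391685.00/9310.00 = 42.07 cm; ȳ = 541310.00/9310.00 = 58.14 cm.

x̄ = 42.07 cm, ȳ = 58.14 cm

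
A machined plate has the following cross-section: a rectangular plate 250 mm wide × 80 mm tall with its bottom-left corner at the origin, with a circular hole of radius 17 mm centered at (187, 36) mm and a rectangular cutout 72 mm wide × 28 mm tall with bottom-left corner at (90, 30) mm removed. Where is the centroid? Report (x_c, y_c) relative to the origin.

plate: A = 250 × 80 = 20000.00, centroid at (125.00, 40.00).
hole 1: A = −π·17² = -907.92, centroid at (187.00, 36.00).
hole 2: A = −(72 × 28) = -2016.00, centroid at (126.00, 44.00).
ΣA = 17076.08 mm²
ΣAx_c = (20000.00)(125.00) + (-907.92)(187.00) + (-2016.00)(126.00) = 2076202.91 mm³
ΣAy_c = (20000.00)(40.00) + (-907.92)(36.00) + (-2016.00)(44.00) = 678610.87 mm³
x_c = 2076202.91 / 17076.08 = 121.59 mm
y_c = 678610.87 / 17076.08 = 39.74 mm

x_c = 121.59 mm, y_c = 39.74 mm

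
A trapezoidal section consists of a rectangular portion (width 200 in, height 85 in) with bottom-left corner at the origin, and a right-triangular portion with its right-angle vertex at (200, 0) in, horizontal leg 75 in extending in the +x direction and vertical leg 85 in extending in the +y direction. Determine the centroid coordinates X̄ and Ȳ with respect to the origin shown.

Part | A | x̄ᵢ | ȳᵢ | A·x̄ᵢ | A·ȳᵢ
rectangular portion | 17000.00 | 100.00 | 42.50 | 1700000.00 | 722500.00
triangular portion | 3187.50 | 225.00 | 28.33 | 717187.50 | 90312.50
Σ | 20187.50 |  |  | 2417187.50 | 812812.50
X̄ = 2417187.50 / 20187.50 = 119.74 in
Ȳ = 812812.50 / 20187.50 = 40.26 in

X̄ = 119.74 in, Ȳ = 40.26 in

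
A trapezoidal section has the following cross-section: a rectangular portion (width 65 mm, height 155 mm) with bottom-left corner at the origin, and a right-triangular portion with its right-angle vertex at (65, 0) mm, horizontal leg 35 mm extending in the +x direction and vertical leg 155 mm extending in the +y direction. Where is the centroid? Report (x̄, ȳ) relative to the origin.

rectangular portion: A = 65 × 155 = 10075.00, centroid at (32.50, 77.50).
triangular portion: A = ½·35·155 = 2712.50, centroid at (76.67, 51.67).
ΣA = 12787.50 mm²
ΣAx̄ = (10075.00)(32.50) + (2712.50)(76.67) = 535395.83 mm³
ΣAȳ = (10075.00)(77.50) + (2712.50)(51.67) = 920958.33 mm³
x̄ = 535395.83 / 12787.50 = 41.87 mm
ȳ = 920958.33 / 12787.50 = 72.02 mm

x̄ = 41.87 mm, ȳ = 72.02 mm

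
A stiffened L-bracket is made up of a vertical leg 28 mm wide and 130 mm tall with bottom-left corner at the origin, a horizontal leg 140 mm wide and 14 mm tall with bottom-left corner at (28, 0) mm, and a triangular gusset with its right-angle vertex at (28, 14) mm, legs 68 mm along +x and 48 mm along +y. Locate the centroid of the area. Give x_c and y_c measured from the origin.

x_c = 45.04 mm, y_c = 41.38 mm

Part | A | x̄ᵢ | ȳᵢ | A·x̄ᵢ | A·ȳᵢ
vertical leg | 3640.00 | 14.00 | 65.00 | 50960.00 | 236600.00
horizontal leg | 1960.00 | 98.00 | 7.00 | 192080.00 | 13720.00
gusset | 1632.00 | 50.67 | 30.00 | 82688.00 | 48960.00
Σ | 7232.00 |  |  | 325728.00 | 299280.00
x_c = 325728.00 / 7232.00 = 45.04 mm
y_c = 299280.00 / 7232.00 = 41.38 mm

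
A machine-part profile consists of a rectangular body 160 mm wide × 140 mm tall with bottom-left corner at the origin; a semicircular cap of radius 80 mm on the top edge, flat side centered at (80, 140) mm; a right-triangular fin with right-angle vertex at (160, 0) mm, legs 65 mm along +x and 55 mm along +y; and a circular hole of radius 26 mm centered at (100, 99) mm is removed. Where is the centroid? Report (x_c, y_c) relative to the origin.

rectangular body: A = 160 × 140 = 22400.00, centroid at (80.00, 70.00).
semicircular top: A = ½π·80² = 10053.10, centroid at (80.00, 173.95).
triangular fin: A = ½·65·55 = 1787.50, centroid at (181.67, 18.33).
hole: A = −π·26² = -2123.72, centroid at (100.00, 99.00).
ΣA = 32116.88 mm²
ΣAx_c = (22400.00)(80.00) + (10053.10)(80.00) + (1787.50)(181.67) + (-2123.72)(100.00) = 2708605.22 mm³
ΣAy_c = (22400.00)(70.00) + (10053.10)(173.95) + (1787.50)(18.33) + (-2123.72)(99.00) = 3139289.73 mm³
x_c = 2708605.22 / 32116.88 = 84.34 mm
y_c = 3139289.73 / 32116.88 = 97.75 mm

x_c = 84.34 mm, y_c = 97.75 mm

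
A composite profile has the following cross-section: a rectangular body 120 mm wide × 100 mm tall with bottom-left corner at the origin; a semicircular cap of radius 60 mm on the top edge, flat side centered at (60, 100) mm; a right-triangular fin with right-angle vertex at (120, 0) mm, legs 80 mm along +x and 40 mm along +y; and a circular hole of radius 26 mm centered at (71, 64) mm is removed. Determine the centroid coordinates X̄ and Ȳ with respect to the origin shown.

X̄ = 66.73 mm, Ȳ = 69.75 mm

rectangular body: A = 120 × 100 = 12000.00, centroid at (60.00, 50.00).
semicircular top: A = ½π·60² = 5654.87, centroid at (60.00, 125.46).
triangular fin: A = ½·80·40 = 1600.00, centroid at (146.67, 13.33).
hole: A = −π·26² = -2123.72, centroid at (71.00, 64.00).
ΣA = 17131.15 mm²
ΣAX̄ = (12000.00)(60.00) + (5654.87)(60.00) + (1600.00)(146.67) + (-2123.72)(71.00) = 1143174.79 mm³
ΣAȲ = (12000.00)(50.00) + (5654.87)(125.46) + (1600.00)(13.33) + (-2123.72)(64.00) = 1194902.15 mm³
X̄ = 1143174.79 / 17131.15 = 66.73 mm
Ȳ = 1194902.15 / 17131.15 = 69.75 mm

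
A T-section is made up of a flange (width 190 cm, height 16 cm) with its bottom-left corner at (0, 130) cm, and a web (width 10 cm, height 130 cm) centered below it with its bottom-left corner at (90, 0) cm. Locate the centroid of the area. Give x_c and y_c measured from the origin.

x_c = 95.00 cm, y_c = 116.13 cm

web: A = 10 × 130 = 1300.00, centroid at (95.00, 65.00).
flange: A = 190 × 16 = 3040.00, centroid at (95.00, 138.00).
ΣA = 4340.00 cm², ΣAx_c = 412300.00 cm³, ΣAy_c = 504020.00 cm³.
x_c = 412300.00/4340.00 = 95.00 cm; y_c = 504020.00/4340.00 = 116.13 cm.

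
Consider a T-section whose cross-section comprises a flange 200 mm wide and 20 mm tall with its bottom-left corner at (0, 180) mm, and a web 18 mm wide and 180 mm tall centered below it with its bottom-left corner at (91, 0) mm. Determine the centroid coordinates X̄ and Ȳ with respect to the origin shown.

Part | A | x̄ᵢ | ȳᵢ | A·x̄ᵢ | A·ȳᵢ
web | 3240.00 | 100.00 | 90.00 | 324000.00 | 291600.00
flange | 4000.00 | 100.00 | 190.00 | 400000.00 | 760000.00
Σ | 7240.00 |  |  | 724000.00 | 1051600.00
X̄ = 724000.00 / 7240.00 = 100.00 mm
Ȳ = 1051600.00 / 7240.00 = 145.25 mm

X̄ = 100.00 mm, Ȳ = 145.25 mm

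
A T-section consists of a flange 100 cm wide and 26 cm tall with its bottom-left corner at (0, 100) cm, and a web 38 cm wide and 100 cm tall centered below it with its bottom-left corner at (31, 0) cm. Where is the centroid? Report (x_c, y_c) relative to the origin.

web: A = 38 × 100 = 3800.00, centroid at (50.00, 50.00).
flange: A = 100 × 26 = 2600.00, centroid at (50.00, 113.00).
ΣA = 6400.00 cm²
ΣAx_c = (3800.00)(50.00) + (2600.00)(50.00) = 320000.00 cm³
ΣAy_c = (3800.00)(50.00) + (2600.00)(113.00) = 483800.00 cm³
x_c = 320000.00 / 6400.00 = 50.00 cm
y_c = 483800.00 / 6400.00 = 75.59 cm

x_c = 50.00 cm, y_c = 75.59 cm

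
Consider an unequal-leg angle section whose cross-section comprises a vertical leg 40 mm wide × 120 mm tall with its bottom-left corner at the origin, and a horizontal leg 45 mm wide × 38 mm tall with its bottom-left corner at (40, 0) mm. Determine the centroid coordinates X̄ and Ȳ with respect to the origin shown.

X̄ = 31.16 mm, Ȳ = 49.23 mm

Part | A | x̄ᵢ | ȳᵢ | A·x̄ᵢ | A·ȳᵢ
vertical leg | 4800.00 | 20.00 | 60.00 | 96000.00 | 288000.00
horizontal leg | 1710.00 | 62.50 | 19.00 | 106875.00 | 32490.00
Σ | 6510.00 |  |  | 202875.00 | 320490.00
X̄ = 202875.00 / 6510.00 = 31.16 mm
Ȳ = 320490.00 / 6510.00 = 49.23 mm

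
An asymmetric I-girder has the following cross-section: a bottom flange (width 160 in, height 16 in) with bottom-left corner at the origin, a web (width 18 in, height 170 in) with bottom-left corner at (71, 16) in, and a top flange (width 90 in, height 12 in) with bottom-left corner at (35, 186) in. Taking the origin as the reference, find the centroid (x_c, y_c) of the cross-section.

x_c = 80.00 in, y_c = 80.13 in

bottom flange: A = 160 × 16 = 2560.00, centroid at (80.00, 8.00).
web: A = 18 × 170 = 3060.00, centroid at (80.00, 101.00).
top flange: A = 90 × 12 = 1080.00, centroid at (80.00, 192.00).
ΣA = 6700.00 in², ΣAx_c = 536000.00 in³, ΣAy_c = 536900.00 in³.
x_c = 536000.00/6700.00 = 80.00 in; y_c = 536900.00/6700.00 = 80.13 in.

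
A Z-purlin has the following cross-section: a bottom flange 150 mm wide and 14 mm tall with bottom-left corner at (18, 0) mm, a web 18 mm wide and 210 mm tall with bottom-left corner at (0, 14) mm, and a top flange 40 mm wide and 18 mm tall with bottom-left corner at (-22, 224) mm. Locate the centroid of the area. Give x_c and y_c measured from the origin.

bottom flange: A = 150 × 14 = 2100.00, centroid at (93.00, 7.00).
web: A = 18 × 210 = 3780.00, centroid at (9.00, 119.00).
top flange: A = 40 × 18 = 720.00, centroid at (-2.00, 233.00).
ΣA = 6600.00 mm², ΣAx_c = 227880.00 mm³, ΣAy_c = 632280.00 mm³.
x_c = 227880.00/6600.00 = 34.53 mm; y_c = 632280.00/6600.00 = 95.80 mm.

x_c = 34.53 mm, y_c = 95.80 mm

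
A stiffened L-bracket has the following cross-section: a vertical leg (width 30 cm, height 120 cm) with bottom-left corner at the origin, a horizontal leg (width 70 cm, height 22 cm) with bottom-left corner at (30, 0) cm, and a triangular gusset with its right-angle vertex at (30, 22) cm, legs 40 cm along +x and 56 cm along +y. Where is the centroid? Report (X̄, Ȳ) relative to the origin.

Part | A | x̄ᵢ | ȳᵢ | A·x̄ᵢ | A·ȳᵢ
vertical leg | 3600.00 | 15.00 | 60.00 | 54000.00 | 216000.00
horizontal leg | 1540.00 | 65.00 | 11.00 | 100100.00 | 16940.00
gusset | 1120.00 | 43.33 | 40.67 | 48533.33 | 45546.67
Σ | 6260.00 |  |  | 202633.33 | 278486.67
X̄ = 202633.33 / 6260.00 = 32.37 cm
Ȳ = 278486.67 / 6260.00 = 44.49 cm

X̄ = 32.37 cm, Ȳ = 44.49 cm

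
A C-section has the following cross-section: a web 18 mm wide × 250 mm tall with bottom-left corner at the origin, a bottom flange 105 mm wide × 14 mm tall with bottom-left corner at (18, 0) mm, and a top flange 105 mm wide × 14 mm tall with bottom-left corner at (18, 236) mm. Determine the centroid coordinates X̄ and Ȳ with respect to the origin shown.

X̄ = 33.30 mm, Ȳ = 125.00 mm

web: A = 18 × 250 = 4500.00, centroid at (9.00, 125.00).
bottom flange: A = 105 × 14 = 1470.00, centroid at (70.50, 7.00).
top flange: A = 105 × 14 = 1470.00, centroid at (70.50, 243.00).
ΣA = 7440.00 mm², ΣAX̄ = 247770.00 mm³, ΣAȲ = 930000.00 mm³.
X̄ = 247770.00/7440.00 = 33.30 mm; Ȳ = 930000.00/7440.00 = 125.00 mm.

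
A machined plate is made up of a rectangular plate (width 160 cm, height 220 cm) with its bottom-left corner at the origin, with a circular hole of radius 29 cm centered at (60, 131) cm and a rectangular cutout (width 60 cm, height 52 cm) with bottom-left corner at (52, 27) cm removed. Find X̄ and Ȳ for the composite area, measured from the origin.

plate: A = 160 × 220 = 35200.00, centroid at (80.00, 110.00).
hole 1: A = −π·29² = -2642.08, centroid at (60.00, 131.00).
hole 2: A = −(60 × 52) = -3120.00, centroid at (82.00, 53.00).
ΣA = 29437.92 cm², ΣAX̄ = 2401635.23 cm³, ΣAȲ = 3360527.60 cm³.
X̄ = 2401635.23/29437.92 = 81.58 cm; Ȳ = 3360527.60/29437.92 = 114.16 cm.

X̄ = 81.58 cm, Ȳ = 114.16 cm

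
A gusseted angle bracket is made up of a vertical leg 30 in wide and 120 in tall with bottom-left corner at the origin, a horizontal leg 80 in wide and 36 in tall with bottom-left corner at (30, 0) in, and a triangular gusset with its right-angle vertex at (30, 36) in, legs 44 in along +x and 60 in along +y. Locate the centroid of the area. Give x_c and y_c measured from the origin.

Part | A | x̄ᵢ | ȳᵢ | A·x̄ᵢ | A·ȳᵢ
vertical leg | 3600.00 | 15.00 | 60.00 | 54000.00 | 216000.00
horizontal leg | 2880.00 | 70.00 | 18.00 | 201600.00 | 51840.00
gusset | 1320.00 | 44.67 | 56.00 | 58960.00 | 73920.00
Σ | 7800.00 |  |  | 314560.00 | 341760.00
x_c = 314560.00 / 7800.00 = 40.33 in
y_c = 341760.00 / 7800.00 = 43.82 in

x_c = 40.33 in, y_c = 43.82 in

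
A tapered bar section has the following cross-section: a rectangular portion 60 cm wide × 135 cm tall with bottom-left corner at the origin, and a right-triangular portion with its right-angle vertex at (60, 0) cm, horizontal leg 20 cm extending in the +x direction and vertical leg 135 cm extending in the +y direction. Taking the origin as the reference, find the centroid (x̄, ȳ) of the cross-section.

rectangular portion: A = 60 × 135 = 8100.00, centroid at (30.00, 67.50).
triangular portion: A = ½·20·135 = 1350.00, centroid at (66.67, 45.00).
ΣA = 9450.00 cm², ΣAx̄ = 333000.00 cm³, ΣAȳ = 607500.00 cm³.
x̄ = 333000.00/9450.00 = 35.24 cm; ȳ = 607500.00/9450.00 = 64.29 cm.

x̄ = 35.24 cm, ȳ = 64.29 cm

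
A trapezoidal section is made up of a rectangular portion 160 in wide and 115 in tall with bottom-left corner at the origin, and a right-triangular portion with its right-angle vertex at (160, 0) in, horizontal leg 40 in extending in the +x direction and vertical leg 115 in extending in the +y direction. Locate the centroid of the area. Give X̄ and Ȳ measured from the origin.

rectangular portion: A = 160 × 115 = 18400.00, centroid at (80.00, 57.50).
triangular portion: A = ½·40·115 = 2300.00, centroid at (173.33, 38.33).
ΣA = 20700.00 in², ΣAX̄ = 1870666.67 in³, ΣAȲ = 1146166.67 in³.
X̄ = 1870666.67/20700.00 = 90.37 in; Ȳ = 1146166.67/20700.00 = 55.37 in.

X̄ = 90.37 in, Ȳ = 55.37 in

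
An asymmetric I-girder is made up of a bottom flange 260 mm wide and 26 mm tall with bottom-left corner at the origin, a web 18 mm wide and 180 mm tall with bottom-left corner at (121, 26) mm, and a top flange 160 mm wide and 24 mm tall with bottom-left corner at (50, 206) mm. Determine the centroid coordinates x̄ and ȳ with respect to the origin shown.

bottom flange: A = 260 × 26 = 6760.00, centroid at (130.00, 13.00).
web: A = 18 × 180 = 3240.00, centroid at (130.00, 116.00).
top flange: A = 160 × 24 = 3840.00, centroid at (130.00, 218.00).
ΣA = 13840.00 mm²
ΣAx̄ = (6760.00)(130.00) + (3240.00)(130.00) + (3840.00)(130.00) = 1799200.00 mm³
ΣAȳ = (6760.00)(13.00) + (3240.00)(116.00) + (3840.00)(218.00) = 1300840.00 mm³
x̄ = 1799200.00 / 13840.00 = 130.00 mm
ȳ = 1300840.00 / 13840.00 = 93.99 mm

x̄ = 130.00 mm, ȳ = 93.99 mm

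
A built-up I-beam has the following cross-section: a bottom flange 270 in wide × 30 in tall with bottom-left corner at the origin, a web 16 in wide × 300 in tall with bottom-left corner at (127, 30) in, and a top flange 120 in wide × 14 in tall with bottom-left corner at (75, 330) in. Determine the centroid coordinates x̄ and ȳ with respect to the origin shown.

x̄ = 135.00 in, ȳ = 106.42 in

Part | A | x̄ᵢ | ȳᵢ | A·x̄ᵢ | A·ȳᵢ
bottom flange | 8100.00 | 135.00 | 15.00 | 1093500.00 | 121500.00
web | 4800.00 | 135.00 | 180.00 | 648000.00 | 864000.00
top flange | 1680.00 | 135.00 | 337.00 | 226800.00 | 566160.00
Σ | 14580.00 |  |  | 1968300.00 | 1551660.00
x̄ = 1968300.00 / 14580.00 = 135.00 in
ȳ = 1551660.00 / 14580.00 = 106.42 in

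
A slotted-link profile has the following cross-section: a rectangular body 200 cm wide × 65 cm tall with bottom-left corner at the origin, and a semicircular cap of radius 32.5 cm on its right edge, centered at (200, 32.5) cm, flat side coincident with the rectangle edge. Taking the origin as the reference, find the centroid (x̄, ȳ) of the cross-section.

x̄ = 112.88 cm, ȳ = 32.50 cm

rectangular body: A = 200 × 65 = 13000.00, centroid at (100.00, 32.50).
semicircular end: A = ½π·32.5² = 1659.15, centroid at (213.79, 32.50).
ΣA = 14659.15 cm²
ΣAx̄ = (13000.00)(100.00) + (1659.15)(213.79) = 1654716.14 cm³
ΣAȳ = (13000.00)(32.50) + (1659.15)(32.50) = 476422.49 cm³
x̄ = 1654716.14 / 14659.15 = 112.88 cm
ȳ = 476422.49 / 14659.15 = 32.50 cm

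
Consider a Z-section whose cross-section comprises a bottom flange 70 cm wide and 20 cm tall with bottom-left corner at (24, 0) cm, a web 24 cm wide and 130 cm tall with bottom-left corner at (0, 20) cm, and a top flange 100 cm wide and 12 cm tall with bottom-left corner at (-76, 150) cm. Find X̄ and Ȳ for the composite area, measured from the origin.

X̄ = 15.53 cm, Ȳ = 81.54 cm

bottom flange: A = 70 × 20 = 1400.00, centroid at (59.00, 10.00).
web: A = 24 × 130 = 3120.00, centroid at (12.00, 85.00).
top flange: A = 100 × 12 = 1200.00, centroid at (-26.00, 156.00).
ΣA = 5720.00 cm², ΣAX̄ = 88840.00 cm³, ΣAȲ = 466400.00 cm³.
X̄ = 88840.00/5720.00 = 15.53 cm; Ȳ = 466400.00/5720.00 = 81.54 cm.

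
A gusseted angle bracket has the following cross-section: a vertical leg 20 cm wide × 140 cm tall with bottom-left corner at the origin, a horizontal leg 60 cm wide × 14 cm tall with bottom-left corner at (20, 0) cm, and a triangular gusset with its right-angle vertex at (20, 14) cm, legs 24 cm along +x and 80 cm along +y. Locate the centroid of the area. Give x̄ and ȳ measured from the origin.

Part | A | x̄ᵢ | ȳᵢ | A·x̄ᵢ | A·ȳᵢ
vertical leg | 2800.00 | 10.00 | 70.00 | 28000.00 | 196000.00
horizontal leg | 840.00 | 50.00 | 7.00 | 42000.00 | 5880.00
gusset | 960.00 | 28.00 | 40.67 | 26880.00 | 39040.00
Σ | 4600.00 |  |  | 96880.00 | 240920.00
x̄ = 96880.00 / 4600.00 = 21.06 cm
ȳ = 240920.00 / 4600.00 = 52.37 cm

x̄ = 21.06 cm, ȳ = 52.37 cm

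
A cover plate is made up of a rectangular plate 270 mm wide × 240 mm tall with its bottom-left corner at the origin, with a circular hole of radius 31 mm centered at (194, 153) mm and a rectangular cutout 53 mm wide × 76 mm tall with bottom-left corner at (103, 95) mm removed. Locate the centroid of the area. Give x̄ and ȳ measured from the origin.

x̄ = 132.30 mm, ȳ = 117.37 mm

plate: A = 270 × 240 = 64800.00, centroid at (135.00, 120.00).
hole 1: A = −π·31² = -3019.07, centroid at (194.00, 153.00).
hole 2: A = −(53 × 76) = -4028.00, centroid at (129.50, 133.00).
ΣA = 57752.93 mm², ΣAx̄ = 7640674.32 mm³, ΣAȳ = 6778358.21 mm³.
x̄ = 7640674.32/57752.93 = 132.30 mm; ȳ = 6778358.21/57752.93 = 117.37 mm.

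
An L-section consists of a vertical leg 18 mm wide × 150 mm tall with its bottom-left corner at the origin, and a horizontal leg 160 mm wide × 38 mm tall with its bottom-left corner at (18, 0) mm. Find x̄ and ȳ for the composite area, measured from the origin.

x̄ = 70.63 mm, ȳ = 36.22 mm

Part | A | x̄ᵢ | ȳᵢ | A·x̄ᵢ | A·ȳᵢ
vertical leg | 2700.00 | 9.00 | 75.00 | 24300.00 | 202500.00
horizontal leg | 6080.00 | 98.00 | 19.00 | 595840.00 | 115520.00
Σ | 8780.00 |  |  | 620140.00 | 318020.00
x̄ = 620140.00 / 8780.00 = 70.63 mm
ȳ = 318020.00 / 8780.00 = 36.22 mm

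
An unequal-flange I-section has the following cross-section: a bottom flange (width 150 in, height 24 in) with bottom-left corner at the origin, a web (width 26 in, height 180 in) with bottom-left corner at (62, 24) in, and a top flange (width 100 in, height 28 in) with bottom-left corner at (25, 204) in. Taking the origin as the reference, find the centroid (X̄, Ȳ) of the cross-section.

X̄ = 75.00 in, Ȳ = 107.14 in

bottom flange: A = 150 × 24 = 3600.00, centroid at (75.00, 12.00).
web: A = 26 × 180 = 4680.00, centroid at (75.00, 114.00).
top flange: A = 100 × 28 = 2800.00, centroid at (75.00, 218.00).
ΣA = 11080.00 in², ΣAX̄ = 831000.00 in³, ΣAȲ = 1187120.00 in³.
X̄ = 831000.00/11080.00 = 75.00 in; Ȳ = 1187120.00/11080.00 = 107.14 in.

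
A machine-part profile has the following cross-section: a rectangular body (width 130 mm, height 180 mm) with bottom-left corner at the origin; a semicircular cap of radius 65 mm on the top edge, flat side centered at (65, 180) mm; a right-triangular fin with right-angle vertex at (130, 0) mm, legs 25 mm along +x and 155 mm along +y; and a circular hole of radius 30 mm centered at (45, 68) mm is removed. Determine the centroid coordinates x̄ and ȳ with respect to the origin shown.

Part | A | x̄ᵢ | ȳᵢ | A·x̄ᵢ | A·ȳᵢ
rectangular body | 23400.00 | 65.00 | 90.00 | 1521000.00 | 2106000.00
semicircular top | 6636.61 | 65.00 | 207.59 | 431379.94 | 1377673.94
triangular fin | 1937.50 | 138.33 | 51.67 | 268020.83 | 100104.17
hole | -2827.43 | 45.00 | 68.00 | -127234.50 | -192265.47
Σ | 29146.68 |  |  | 2093166.27 | 3391512.64
x̄ = 2093166.27 / 29146.68 = 71.81 mm
ȳ = 3391512.64 / 29146.68 = 116.36 mm

x̄ = 71.81 mm, ȳ = 116.36 mm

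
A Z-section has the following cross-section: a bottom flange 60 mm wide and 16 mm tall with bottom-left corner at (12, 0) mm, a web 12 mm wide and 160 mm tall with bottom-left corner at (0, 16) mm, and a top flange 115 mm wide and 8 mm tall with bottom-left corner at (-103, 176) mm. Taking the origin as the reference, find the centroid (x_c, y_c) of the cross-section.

x_c = 2.63 mm, y_c = 94.11 mm

Part | A | x̄ᵢ | ȳᵢ | A·x̄ᵢ | A·ȳᵢ
bottom flange | 960.00 | 42.00 | 8.00 | 40320.00 | 7680.00
web | 1920.00 | 6.00 | 96.00 | 11520.00 | 184320.00
top flange | 920.00 | -45.50 | 180.00 | -41860.00 | 165600.00
Σ | 3800.00 |  |  | 9980.00 | 357600.00
x_c = 9980.00 / 3800.00 = 2.63 mm
y_c = 357600.00 / 3800.00 = 94.11 mm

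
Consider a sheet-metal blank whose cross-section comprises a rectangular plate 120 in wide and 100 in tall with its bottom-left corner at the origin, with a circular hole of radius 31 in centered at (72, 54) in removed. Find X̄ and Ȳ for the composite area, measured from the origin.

X̄ = 55.97 in, Ȳ = 48.66 in

plate: A = 120 × 100 = 12000.00, centroid at (60.00, 50.00).
hole: A = −π·31² = -3019.07, centroid at (72.00, 54.00).
ΣA = 8980.93 in²
ΣAX̄ = (12000.00)(60.00) + (-3019.07)(72.00) = 502626.92 in³
ΣAȲ = (12000.00)(50.00) + (-3019.07)(54.00) = 436970.19 in³
X̄ = 502626.92 / 8980.93 = 55.97 in
Ȳ = 436970.19 / 8980.93 = 48.66 in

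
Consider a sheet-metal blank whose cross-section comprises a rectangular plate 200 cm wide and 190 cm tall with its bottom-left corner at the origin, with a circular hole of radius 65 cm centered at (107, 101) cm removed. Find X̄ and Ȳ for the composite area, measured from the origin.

plate: A = 200 × 190 = 38000.00, centroid at (100.00, 95.00).
hole: A = −π·65² = -13273.23, centroid at (107.00, 101.00).
ΣA = 24726.77 cm², ΣAX̄ = 2379764.50 cm³, ΣAȲ = 2269403.87 cm³.
X̄ = 2379764.50/24726.77 = 96.24 cm; Ȳ = 2269403.87/24726.77 = 91.78 cm.

X̄ = 96.24 cm, Ȳ = 91.78 cm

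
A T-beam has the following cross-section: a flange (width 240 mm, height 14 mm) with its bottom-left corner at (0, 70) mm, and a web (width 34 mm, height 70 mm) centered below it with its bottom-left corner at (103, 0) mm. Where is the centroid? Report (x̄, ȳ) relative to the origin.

web: A = 34 × 70 = 2380.00, centroid at (120.00, 35.00).
flange: A = 240 × 14 = 3360.00, centroid at (120.00, 77.00).
ΣA = 5740.00 mm², ΣAx̄ = 688800.00 mm³, ΣAȳ = 342020.00 mm³.
x̄ = 688800.00/5740.00 = 120.00 mm; ȳ = 342020.00/5740.00 = 59.59 mm.

x̄ = 120.00 mm, ȳ = 59.59 mm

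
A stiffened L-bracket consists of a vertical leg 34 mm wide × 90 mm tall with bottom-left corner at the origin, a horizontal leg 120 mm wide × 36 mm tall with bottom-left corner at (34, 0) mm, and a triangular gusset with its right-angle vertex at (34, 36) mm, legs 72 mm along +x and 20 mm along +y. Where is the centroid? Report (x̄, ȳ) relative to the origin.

x̄ = 61.71 mm, ȳ = 30.39 mm

vertical leg: A = 34 × 90 = 3060.00, centroid at (17.00, 45.00).
horizontal leg: A = 120 × 36 = 4320.00, centroid at (94.00, 18.00).
gusset: A = ½·72·20 = 720.00, centroid at (58.00, 42.67).
ΣA = 8100.00 mm²
ΣAx̄ = (3060.00)(17.00) + (4320.00)(94.00) + (720.00)(58.00) = 499860.00 mm³
ΣAȳ = (3060.00)(45.00) + (4320.00)(18.00) + (720.00)(42.67) = 246180.00 mm³
x̄ = 499860.00 / 8100.00 = 61.71 mm
ȳ = 246180.00 / 8100.00 = 30.39 mm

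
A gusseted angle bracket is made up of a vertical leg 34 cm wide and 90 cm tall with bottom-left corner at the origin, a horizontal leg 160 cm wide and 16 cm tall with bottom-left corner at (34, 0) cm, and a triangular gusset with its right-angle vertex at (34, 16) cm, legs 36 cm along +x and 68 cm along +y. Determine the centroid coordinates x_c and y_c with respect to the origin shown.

vertical leg: A = 34 × 90 = 3060.00, centroid at (17.00, 45.00).
horizontal leg: A = 160 × 16 = 2560.00, centroid at (114.00, 8.00).
gusset: A = ½·36·68 = 1224.00, centroid at (46.00, 38.67).
ΣA = 6844.00 cm², ΣAx_c = 400164.00 cm³, ΣAy_c = 205508.00 cm³.
x_c = 400164.00/6844.00 = 58.47 cm; y_c = 205508.00/6844.00 = 30.03 cm.

x_c = 58.47 cm, y_c = 30.03 cm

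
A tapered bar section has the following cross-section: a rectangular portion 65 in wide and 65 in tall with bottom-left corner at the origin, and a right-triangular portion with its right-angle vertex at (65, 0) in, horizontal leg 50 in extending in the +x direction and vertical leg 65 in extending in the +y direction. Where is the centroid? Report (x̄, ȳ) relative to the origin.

rectangular portion: A = 65 × 65 = 4225.00, centroid at (32.50, 32.50).
triangular portion: A = ½·50·65 = 1625.00, centroid at (81.67, 21.67).
ΣA = 5850.00 in²
ΣAx̄ = (4225.00)(32.50) + (1625.00)(81.67) = 270020.83 in³
ΣAȳ = (4225.00)(32.50) + (1625.00)(21.67) = 172520.83 in³
x̄ = 270020.83 / 5850.00 = 46.16 in
ȳ = 172520.83 / 5850.00 = 29.49 in

x̄ = 46.16 in, ȳ = 29.49 in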